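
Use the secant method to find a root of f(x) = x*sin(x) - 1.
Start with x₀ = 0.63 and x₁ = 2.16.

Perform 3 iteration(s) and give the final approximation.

f(x) = x*sin(x) - 1
x₀ = 0.63, x₁ = 2.16

Secant formula: x_{n+1} = x_n - f(x_n)(x_n - x_{n-1})/(f(x_n) - f(x_{n-1}))

Iteration 1:
  f(0.630000) = -0.628839
  f(2.160000) = 0.795788
  x_2 = 2.160000 - 0.795788×(2.160000 - 0.630000)/(0.795788 - (-0.628839))
       = 1.305351
Iteration 2:
  f(2.160000) = 0.795788
  f(1.305351) = 0.259632
  x_3 = 1.305351 - 0.259632×(1.305351 - 2.160000)/(0.259632 - 0.795788)
       = 0.891490
Iteration 3:
  f(1.305351) = 0.259632
  f(0.891490) = -0.306414
  x_4 = 0.891490 - (-0.306414)×(0.891490 - 1.305351)/(-0.306414 - 0.259632)
       = 1.115522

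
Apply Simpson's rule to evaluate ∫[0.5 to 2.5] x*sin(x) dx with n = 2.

f(x) = x*sin(x)
a = 0.5, b = 2.5, n = 2
h = (b - a)/n = 1.000000

Simpson's rule: (h/3)[f(x₀) + 4f(x₁) + 2f(x₂) + ... + f(xₙ)]

x_0 = 0.5000, f(x_0) = 0.239713, coefficient = 1
x_1 = 1.5000, f(x_1) = 1.496242, coefficient = 4
x_2 = 2.5000, f(x_2) = 1.496180, coefficient = 1

I ≈ (1.000000/3) × 7.720863 = 2.573621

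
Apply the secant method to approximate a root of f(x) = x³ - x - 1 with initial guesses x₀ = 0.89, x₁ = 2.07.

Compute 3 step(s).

f(x) = x³ - x - 1
x₀ = 0.89, x₁ = 2.07

Secant formula: x_{n+1} = x_n - f(x_n)(x_n - x_{n-1})/(f(x_n) - f(x_{n-1}))

Iteration 1:
  f(0.890000) = -1.185031
  f(2.070000) = 5.799743
  x_2 = 2.070000 - 5.799743×(2.070000 - 0.890000)/(5.799743 - (-1.185031))
       = 1.090198
Iteration 2:
  f(2.070000) = 5.799743
  f(1.090198) = -0.794464
  x_3 = 1.090198 - (-0.794464)×(1.090198 - 2.070000)/(-0.794464 - 5.799743)
       = 1.208243
Iteration 3:
  f(1.090198) = -0.794464
  f(1.208243) = -0.444387
  x_4 = 1.208243 - (-0.444387)×(1.208243 - 1.090198)/(-0.444387 - (-0.794464))
       = 1.358090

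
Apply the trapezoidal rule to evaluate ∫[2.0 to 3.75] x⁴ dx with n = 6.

f(x) = x⁴
a = 2.0, b = 3.75, n = 6
h = (b - a)/n = 0.291667

Trapezoidal rule: (h/2)[f(x₀) + 2f(x₁) + 2f(x₂) + ... + f(xₙ)]

x_0 = 2.0000, f(x_0) = 16.000000, coefficient = 1
x_1 = 2.2917, f(x_1) = 27.580732, coefficient = 2
x_2 = 2.5833, f(x_2) = 44.537085, coefficient = 2
x_3 = 2.8750, f(x_3) = 68.320557, coefficient = 2
x_4 = 3.1667, f(x_4) = 100.556327, coefficient = 2
x_5 = 3.4583, f(x_5) = 143.043261, coefficient = 2
x_6 = 3.7500, f(x_6) = 197.753906, coefficient = 1

I ≈ (0.291667/2) × 981.829831 = 143.183517
Exact value: 141.915430
Error: 1.268087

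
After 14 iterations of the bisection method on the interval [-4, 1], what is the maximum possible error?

Bisection error bound: |error| ≤ (b-a)/2^n
|error| ≤ (1 - (-4))/2^14 = 5/2^14
|error| ≤ 0.0003051758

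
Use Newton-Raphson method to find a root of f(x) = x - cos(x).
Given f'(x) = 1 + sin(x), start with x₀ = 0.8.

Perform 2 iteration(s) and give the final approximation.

f(x) = x - cos(x)
f'(x) = 1 + sin(x)
x₀ = 0.8

Newton-Raphson formula: x_{n+1} = x_n - f(x_n)/f'(x_n)

Iteration 1:
  f(0.800000) = 0.103293
  f'(0.800000) = 1.717356
  x_1 = 0.800000 - 0.103293/1.717356 = 0.739853
Iteration 2:
  f(0.739853) = 0.001286
  f'(0.739853) = 1.674180
  x_2 = 0.739853 - 0.001286/1.674180 = 0.739085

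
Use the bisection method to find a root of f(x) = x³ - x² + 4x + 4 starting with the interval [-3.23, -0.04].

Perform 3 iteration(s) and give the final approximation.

f(x) = x³ - x² + 4x + 4
Initial interval: [-3.23, -0.04]

Iteration 1:
  c_1 = (-3.230000 + (-0.040000))/2 = -1.635000
  f(c_1) = f(-1.635000) = -9.583948
  f(a) × f(c) ≥ 0, new interval: [-1.635000, -0.040000]
Iteration 2:
  c_2 = (-1.635000 + (-0.040000))/2 = -0.837500
  f(c_2) = f(-0.837500) = -0.638834
  f(a) × f(c) ≥ 0, new interval: [-0.837500, -0.040000]
Iteration 3:
  c_3 = (-0.837500 + (-0.040000))/2 = -0.438750
  f(c_3) = f(-0.438750) = 1.968038
  f(a) × f(c) < 0, new interval: [-0.837500, -0.438750]

After 3 iteration(s), the approximation is c_3 = -0.438750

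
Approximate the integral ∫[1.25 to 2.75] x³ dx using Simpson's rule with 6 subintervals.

f(x) = x³
a = 1.25, b = 2.75, n = 6
h = (b - a)/n = 0.250000

Simpson's rule: (h/3)[f(x₀) + 4f(x₁) + 2f(x₂) + ... + f(xₙ)]

x_0 = 1.2500, f(x_0) = 1.953125, coefficient = 1
x_1 = 1.5000, f(x_1) = 3.375000, coefficient = 4
x_2 = 1.7500, f(x_2) = 5.359375, coefficient = 2
x_3 = 2.0000, f(x_3) = 8.000000, coefficient = 4
x_4 = 2.2500, f(x_4) = 11.390625, coefficient = 2
x_5 = 2.5000, f(x_5) = 15.625000, coefficient = 4
x_6 = 2.7500, f(x_6) = 20.796875, coefficient = 1

I ≈ (0.250000/3) × 164.250000 = 13.687500
Exact value: 13.687500
Error: 0.000000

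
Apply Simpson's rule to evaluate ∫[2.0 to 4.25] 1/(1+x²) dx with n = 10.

f(x) = 1/(1+x²)
a = 2.0, b = 4.25, n = 10
h = (b - a)/n = 0.225000

Simpson's rule: (h/3)[f(x₀) + 4f(x₁) + 2f(x₂) + ... + f(xₙ)]

x_0 = 2.0000, f(x_0) = 0.200000, coefficient = 1
x_1 = 2.2250, f(x_1) = 0.168050, coefficient = 4
x_2 = 2.4500, f(x_2) = 0.142806, coefficient = 2
x_3 = 2.6750, f(x_3) = 0.122615, coefficient = 4
x_4 = 2.9000, f(x_4) = 0.106270, coefficient = 2
x_5 = 3.1250, f(x_5) = 0.092888, coefficient = 4
x_6 = 3.3500, f(x_6) = 0.081816, coefficient = 2
x_7 = 3.5750, f(x_7) = 0.072566, coefficient = 4
x_8 = 3.8000, f(x_8) = 0.064767, coefficient = 2
x_9 = 4.0250, f(x_9) = 0.058137, coefficient = 4
x_10 = 4.2500, f(x_10) = 0.052459, coefficient = 1

I ≈ (0.225000/3) × 3.100800 = 0.232560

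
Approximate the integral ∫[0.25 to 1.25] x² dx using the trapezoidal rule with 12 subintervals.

f(x) = x²
a = 0.25, b = 1.25, n = 12
h = (b - a)/n = 0.083333

Trapezoidal rule: (h/2)[f(x₀) + 2f(x₁) + 2f(x₂) + ... + f(xₙ)]

x_0 = 0.2500, f(x_0) = 0.062500, coefficient = 1
x_1 = 0.3333, f(x_1) = 0.111111, coefficient = 2
x_2 = 0.4167, f(x_2) = 0.173611, coefficient = 2
x_3 = 0.5000, f(x_3) = 0.250000, coefficient = 2
x_4 = 0.5833, f(x_4) = 0.340278, coefficient = 2
x_5 = 0.6667, f(x_5) = 0.444444, coefficient = 2
x_6 = 0.7500, f(x_6) = 0.562500, coefficient = 2
x_7 = 0.8333, f(x_7) = 0.694444, coefficient = 2
x_8 = 0.9167, f(x_8) = 0.840278, coefficient = 2
x_9 = 1.0000, f(x_9) = 1.000000, coefficient = 2
x_10 = 1.0833, f(x_10) = 1.173611, coefficient = 2
x_11 = 1.1667, f(x_11) = 1.361111, coefficient = 2
x_12 = 1.2500, f(x_12) = 1.562500, coefficient = 1

I ≈ (0.083333/2) × 15.527778 = 0.646991
Exact value: 0.645833
Error: 0.001157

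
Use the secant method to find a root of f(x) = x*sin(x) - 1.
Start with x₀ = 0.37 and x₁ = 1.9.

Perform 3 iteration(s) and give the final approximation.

f(x) = x*sin(x) - 1
x₀ = 0.37, x₁ = 1.9

Secant formula: x_{n+1} = x_n - f(x_n)(x_n - x_{n-1})/(f(x_n) - f(x_{n-1}))

Iteration 1:
  f(0.370000) = -0.866202
  f(1.900000) = 0.797970
  x_2 = 1.900000 - 0.797970×(1.900000 - 0.370000)/(0.797970 - (-0.866202))
       = 1.166365
Iteration 2:
  f(1.900000) = 0.797970
  f(1.166365) = 0.072271
  x_3 = 1.166365 - 0.072271×(1.166365 - 1.900000)/(0.072271 - 0.797970)
       = 1.093305
Iteration 3:
  f(1.166365) = 0.072271
  f(1.093305) = -0.028981
  x_4 = 1.093305 - (-0.028981)×(1.093305 - 1.166365)/(-0.028981 - 0.072271)
       = 1.114217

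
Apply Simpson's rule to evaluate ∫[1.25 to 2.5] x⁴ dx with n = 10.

f(x) = x⁴
a = 1.25, b = 2.5, n = 10
h = (b - a)/n = 0.125000

Simpson's rule: (h/3)[f(x₀) + 4f(x₁) + 2f(x₂) + ... + f(xₙ)]

x_0 = 1.2500, f(x_0) = 2.441406, coefficient = 1
x_1 = 1.3750, f(x_1) = 3.574463, coefficient = 4
x_2 = 1.5000, f(x_2) = 5.062500, coefficient = 2
x_3 = 1.6250, f(x_3) = 6.972900, coefficient = 4
x_4 = 1.7500, f(x_4) = 9.378906, coefficient = 2
x_5 = 1.8750, f(x_5) = 12.359619, coefficient = 4
x_6 = 2.0000, f(x_6) = 16.000000, coefficient = 2
x_7 = 2.1250, f(x_7) = 20.390869, coefficient = 4
x_8 = 2.2500, f(x_8) = 25.628906, coefficient = 2
x_9 = 2.3750, f(x_9) = 31.816650, coefficient = 4
x_10 = 2.5000, f(x_10) = 39.062500, coefficient = 1

I ≈ (0.125000/3) × 454.102539 = 18.920939
Exact value: 18.920898
Error: 0.000041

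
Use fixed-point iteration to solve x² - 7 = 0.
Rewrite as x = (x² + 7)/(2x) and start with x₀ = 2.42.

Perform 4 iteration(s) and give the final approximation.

Equation: x² - 7 = 0
Fixed-point form: x = (x² + 7)/(2x)
x₀ = 2.42

x_1 = g(2.420000) = 2.656281
x_2 = g(2.656281) = 2.645772
x_3 = g(2.645772) = 2.645751
x_4 = g(2.645751) = 2.645751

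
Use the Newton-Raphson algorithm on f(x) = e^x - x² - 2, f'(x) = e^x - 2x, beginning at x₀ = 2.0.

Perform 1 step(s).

f(x) = e^x - x² - 2
f'(x) = e^x - 2x
x₀ = 2.0

Newton-Raphson formula: x_{n+1} = x_n - f(x_n)/f'(x_n)

Iteration 1:
  f(2.000000) = 1.389056
  f'(2.000000) = 3.389056
  x_1 = 2.000000 - 1.389056/3.389056 = 1.590135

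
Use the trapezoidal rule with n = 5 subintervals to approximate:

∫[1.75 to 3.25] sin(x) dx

f(x) = sin(x)
a = 1.75, b = 3.25, n = 5
h = (b - a)/n = 0.300000

Trapezoidal rule: (h/2)[f(x₀) + 2f(x₁) + 2f(x₂) + ... + f(xₙ)]

x_0 = 1.7500, f(x_0) = 0.983986, coefficient = 1
x_1 = 2.0500, f(x_1) = 0.887362, coefficient = 2
x_2 = 2.3500, f(x_2) = 0.711473, coefficient = 2
x_3 = 2.6500, f(x_3) = 0.472031, coefficient = 2
x_4 = 2.9500, f(x_4) = 0.190423, coefficient = 2
x_5 = 3.2500, f(x_5) = -0.108195, coefficient = 1

I ≈ (0.300000/2) × 5.398369 = 0.809755
Exact value: 0.815884
Error: 0.006128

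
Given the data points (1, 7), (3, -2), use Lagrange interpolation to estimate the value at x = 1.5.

Lagrange interpolation formula:
P(x) = Σ yᵢ × Lᵢ(x)
where Lᵢ(x) = Π_{j≠i} (x - xⱼ)/(xᵢ - xⱼ)

L_0(1.5) = (1.5 - 3)/(1 - 3) = 0.750000
L_1(1.5) = (1.5 - 1)/(3 - 1) = 0.250000

P(1.5) = 7×L_0(1.5) + (-2)×L_1(1.5)
P(1.5) = 4.750000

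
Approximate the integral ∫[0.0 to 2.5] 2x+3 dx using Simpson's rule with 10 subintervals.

f(x) = 2x+3
a = 0.0, b = 2.5, n = 10
h = (b - a)/n = 0.250000

Simpson's rule: (h/3)[f(x₀) + 4f(x₁) + 2f(x₂) + ... + f(xₙ)]

x_0 = 0.0000, f(x_0) = 3.000000, coefficient = 1
x_1 = 0.2500, f(x_1) = 3.500000, coefficient = 4
x_2 = 0.5000, f(x_2) = 4.000000, coefficient = 2
x_3 = 0.7500, f(x_3) = 4.500000, coefficient = 4
x_4 = 1.0000, f(x_4) = 5.000000, coefficient = 2
x_5 = 1.2500, f(x_5) = 5.500000, coefficient = 4
x_6 = 1.5000, f(x_6) = 6.000000, coefficient = 2
x_7 = 1.7500, f(x_7) = 6.500000, coefficient = 4
x_8 = 2.0000, f(x_8) = 7.000000, coefficient = 2
x_9 = 2.2500, f(x_9) = 7.500000, coefficient = 4
x_10 = 2.5000, f(x_10) = 8.000000, coefficient = 1

I ≈ (0.250000/3) × 165.000000 = 13.750000
Exact value: 13.750000
Error: 0.000000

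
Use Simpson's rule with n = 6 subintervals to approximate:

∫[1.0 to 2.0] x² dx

f(x) = x²
a = 1.0, b = 2.0, n = 6
h = (b - a)/n = 0.166667

Simpson's rule: (h/3)[f(x₀) + 4f(x₁) + 2f(x₂) + ... + f(xₙ)]

x_0 = 1.0000, f(x_0) = 1.000000, coefficient = 1
x_1 = 1.1667, f(x_1) = 1.361111, coefficient = 4
x_2 = 1.3333, f(x_2) = 1.777778, coefficient = 2
x_3 = 1.5000, f(x_3) = 2.250000, coefficient = 4
x_4 = 1.6667, f(x_4) = 2.777778, coefficient = 2
x_5 = 1.8333, f(x_5) = 3.361111, coefficient = 4
x_6 = 2.0000, f(x_6) = 4.000000, coefficient = 1

I ≈ (0.166667/3) × 42.000000 = 2.333333
Exact value: 2.333333
Error: 0.000000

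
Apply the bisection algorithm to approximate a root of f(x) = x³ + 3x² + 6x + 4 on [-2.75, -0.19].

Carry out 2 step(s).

f(x) = x³ + 3x² + 6x + 4
Initial interval: [-2.75, -0.19]

Iteration 1:
  c_1 = (-2.750000 + (-0.190000))/2 = -1.470000
  f(c_1) = f(-1.470000) = -1.513823
  f(a) × f(c) ≥ 0, new interval: [-1.470000, -0.190000]
Iteration 2:
  c_2 = (-1.470000 + (-0.190000))/2 = -0.830000
  f(c_2) = f(-0.830000) = 0.514913
  f(a) × f(c) < 0, new interval: [-1.470000, -0.830000]

After 2 iteration(s), the approximation is c_2 = -0.830000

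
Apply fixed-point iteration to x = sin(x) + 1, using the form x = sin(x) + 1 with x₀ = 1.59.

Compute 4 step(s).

Equation: x = sin(x) + 1
Fixed-point form: x = sin(x) + 1
x₀ = 1.59

x_1 = g(1.590000) = 1.999816
x_2 = g(1.999816) = 1.909374
x_3 = g(1.909374) = 1.943228
x_4 = g(1.943228) = 1.931445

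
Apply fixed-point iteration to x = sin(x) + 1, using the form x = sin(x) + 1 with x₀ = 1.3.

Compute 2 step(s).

Equation: x = sin(x) + 1
Fixed-point form: x = sin(x) + 1
x₀ = 1.3

x_1 = g(1.300000) = 1.963558
x_2 = g(1.963558) = 1.923856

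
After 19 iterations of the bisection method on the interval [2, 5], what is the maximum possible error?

Bisection error bound: |error| ≤ (b-a)/2^n
|error| ≤ (5 - 2)/2^19 = 3/2^19
|error| ≤ 0.0000057220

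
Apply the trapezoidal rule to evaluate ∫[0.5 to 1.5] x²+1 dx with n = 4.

f(x) = x²+1
a = 0.5, b = 1.5, n = 4
h = (b - a)/n = 0.250000

Trapezoidal rule: (h/2)[f(x₀) + 2f(x₁) + 2f(x₂) + ... + f(xₙ)]

x_0 = 0.5000, f(x_0) = 1.250000, coefficient = 1
x_1 = 0.7500, f(x_1) = 1.562500, coefficient = 2
x_2 = 1.0000, f(x_2) = 2.000000, coefficient = 2
x_3 = 1.2500, f(x_3) = 2.562500, coefficient = 2
x_4 = 1.5000, f(x_4) = 3.250000, coefficient = 1

I ≈ (0.250000/2) × 16.750000 = 2.093750
Exact value: 2.083333
Error: 0.010417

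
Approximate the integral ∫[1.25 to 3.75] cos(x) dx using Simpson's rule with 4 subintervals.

f(x) = cos(x)
a = 1.25, b = 3.75, n = 4
h = (b - a)/n = 0.625000

Simpson's rule: (h/3)[f(x₀) + 4f(x₁) + 2f(x₂) + ... + f(xₙ)]

x_0 = 1.2500, f(x_0) = 0.315322, coefficient = 1
x_1 = 1.8750, f(x_1) = -0.299534, coefficient = 4
x_2 = 2.5000, f(x_2) = -0.801144, coefficient = 2
x_3 = 3.1250, f(x_3) = -0.999862, coefficient = 4
x_4 = 3.7500, f(x_4) = -0.820559, coefficient = 1

I ≈ (0.625000/3) × -7.305108 = -1.521897
Exact value: -1.520546
Error: 0.001351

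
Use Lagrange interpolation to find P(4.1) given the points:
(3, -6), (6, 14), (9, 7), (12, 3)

Lagrange interpolation formula:
P(x) = Σ yᵢ × Lᵢ(x)
where Lᵢ(x) = Π_{j≠i} (x - xⱼ)/(xᵢ - xⱼ)

L_0(4.1) = (4.1 - 6)/(3 - 6) × (4.1 - 9)/(3 - 9) × (4.1 - 12)/(3 - 12) = 0.454006
L_1(4.1) = (4.1 - 3)/(6 - 3) × (4.1 - 9)/(6 - 9) × (4.1 - 12)/(6 - 12) = 0.788537
L_2(4.1) = (4.1 - 3)/(9 - 3) × (4.1 - 6)/(9 - 6) × (4.1 - 12)/(9 - 12) = -0.305759
L_3(4.1) = (4.1 - 3)/(12 - 3) × (4.1 - 6)/(12 - 6) × (4.1 - 9)/(12 - 9) = 0.063216

P(4.1) = (-6)×L_0(4.1) + 14×L_1(4.1) + 7×L_2(4.1) + 3×L_3(4.1)
P(4.1) = 6.364815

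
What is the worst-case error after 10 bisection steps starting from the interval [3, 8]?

Bisection error bound: |error| ≤ (b-a)/2^n
|error| ≤ (8 - 3)/2^10 = 5/2^10
|error| ≤ 0.0048828125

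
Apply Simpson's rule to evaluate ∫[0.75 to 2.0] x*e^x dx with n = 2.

f(x) = x*e^x
a = 0.75, b = 2.0, n = 2
h = (b - a)/n = 0.625000

Simpson's rule: (h/3)[f(x₀) + 4f(x₁) + 2f(x₂) + ... + f(xₙ)]

x_0 = 0.7500, f(x_0) = 1.587750, coefficient = 1
x_1 = 1.3750, f(x_1) = 5.438230, coefficient = 4
x_2 = 2.0000, f(x_2) = 14.778112, coefficient = 1

I ≈ (0.625000/3) × 38.118784 = 7.941413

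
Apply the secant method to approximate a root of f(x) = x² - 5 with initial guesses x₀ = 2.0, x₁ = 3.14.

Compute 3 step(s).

f(x) = x² - 5
x₀ = 2.0, x₁ = 3.14

Secant formula: x_{n+1} = x_n - f(x_n)(x_n - x_{n-1})/(f(x_n) - f(x_{n-1}))

Iteration 1:
  f(2.000000) = -1.000000
  f(3.140000) = 4.859600
  x_2 = 3.140000 - 4.859600×(3.140000 - 2.000000)/(4.859600 - (-1.000000))
       = 2.194553
Iteration 2:
  f(3.140000) = 4.859600
  f(2.194553) = -0.183939
  x_3 = 2.194553 - (-0.183939)×(2.194553 - 3.140000)/(-0.183939 - 4.859600)
       = 2.229033
Iteration 3:
  f(2.194553) = -0.183939
  f(2.229033) = -0.031411
  x_4 = 2.229033 - (-0.031411)×(2.229033 - 2.194553)/(-0.031411 - (-0.183939))
       = 2.236134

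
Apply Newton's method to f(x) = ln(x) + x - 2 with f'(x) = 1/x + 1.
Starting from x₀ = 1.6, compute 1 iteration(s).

f(x) = ln(x) + x - 2
f'(x) = 1/x + 1
x₀ = 1.6

Newton-Raphson formula: x_{n+1} = x_n - f(x_n)/f'(x_n)

Iteration 1:
  f(1.600000) = 0.070004
  f'(1.600000) = 1.625000
  x_1 = 1.600000 - 0.070004/1.625000 = 1.556921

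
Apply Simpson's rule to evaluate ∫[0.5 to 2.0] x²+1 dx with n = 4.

f(x) = x²+1
a = 0.5, b = 2.0, n = 4
h = (b - a)/n = 0.375000

Simpson's rule: (h/3)[f(x₀) + 4f(x₁) + 2f(x₂) + ... + f(xₙ)]

x_0 = 0.5000, f(x_0) = 1.250000, coefficient = 1
x_1 = 0.8750, f(x_1) = 1.765625, coefficient = 4
x_2 = 1.2500, f(x_2) = 2.562500, coefficient = 2
x_3 = 1.6250, f(x_3) = 3.640625, coefficient = 4
x_4 = 2.0000, f(x_4) = 5.000000, coefficient = 1

I ≈ (0.375000/3) × 33.000000 = 4.125000
Exact value: 4.125000
Error: 0.000000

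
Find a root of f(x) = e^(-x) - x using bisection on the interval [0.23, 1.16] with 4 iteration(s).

f(x) = e^(-x) - x
Initial interval: [0.23, 1.16]

Iteration 1:
  c_1 = (0.230000 + 1.160000)/2 = 0.695000
  f(c_1) = f(0.695000) = -0.195926
  f(a) × f(c) < 0, new interval: [0.230000, 0.695000]
Iteration 2:
  c_2 = (0.230000 + 0.695000)/2 = 0.462500
  f(c_2) = f(0.462500) = 0.167207
  f(a) × f(c) ≥ 0, new interval: [0.462500, 0.695000]
Iteration 3:
  c_3 = (0.462500 + 0.695000)/2 = 0.578750
  f(c_3) = f(0.578750) = -0.018151
  f(a) × f(c) < 0, new interval: [0.462500, 0.578750]
Iteration 4:
  c_4 = (0.462500 + 0.578750)/2 = 0.520625
  f(c_4) = f(0.520625) = 0.073524
  f(a) × f(c) ≥ 0, new interval: [0.520625, 0.578750]

After 4 iteration(s), the approximation is c_4 = 0.520625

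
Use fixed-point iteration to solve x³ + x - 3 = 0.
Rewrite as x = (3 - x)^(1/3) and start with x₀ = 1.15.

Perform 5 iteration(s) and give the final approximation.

Equation: x³ + x - 3 = 0
Fixed-point form: x = (3 - x)^(1/3)
x₀ = 1.15

x_1 = g(1.150000) = 1.227601
x_2 = g(1.227601) = 1.210191
x_3 = g(1.210191) = 1.214140
x_4 = g(1.214140) = 1.213247
x_5 = g(1.213247) = 1.213449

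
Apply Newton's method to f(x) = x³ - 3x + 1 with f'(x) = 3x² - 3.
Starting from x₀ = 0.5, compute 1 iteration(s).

f(x) = x³ - 3x + 1
f'(x) = 3x² - 3
x₀ = 0.5

Newton-Raphson formula: x_{n+1} = x_n - f(x_n)/f'(x_n)

Iteration 1:
  f(0.500000) = -0.375000
  f'(0.500000) = -2.250000
  x_1 = 0.500000 - (-0.375000)/(-2.250000) = 0.333333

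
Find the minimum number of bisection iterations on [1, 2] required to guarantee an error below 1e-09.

We need (b-a)/2^n ≤ 1e-09
(2 - 1)/2^n ≤ 1e-09
1/2^n ≤ 1e-09
2^n ≥ 1000000000
n ≥ log₂(1000000000) = 29.90
n ≥ 30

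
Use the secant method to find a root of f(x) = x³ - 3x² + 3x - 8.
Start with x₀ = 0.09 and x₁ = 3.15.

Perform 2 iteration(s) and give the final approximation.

f(x) = x³ - 3x² + 3x - 8
x₀ = 0.09, x₁ = 3.15

Secant formula: x_{n+1} = x_n - f(x_n)(x_n - x_{n-1})/(f(x_n) - f(x_{n-1}))

Iteration 1:
  f(0.090000) = -7.753571
  f(3.150000) = 2.938375
  x_2 = 3.150000 - 2.938375×(3.150000 - 0.090000)/(2.938375 - (-7.753571))
       = 2.309047
Iteration 2:
  f(3.150000) = 2.938375
  f(2.309047) = -4.756813
  x_3 = 2.309047 - (-4.756813)×(2.309047 - 3.150000)/(-4.756813 - 2.938375)
       = 2.828886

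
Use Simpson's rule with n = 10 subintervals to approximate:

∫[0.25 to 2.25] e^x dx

f(x) = e^x
a = 0.25, b = 2.25, n = 10
h = (b - a)/n = 0.200000

Simpson's rule: (h/3)[f(x₀) + 4f(x₁) + 2f(x₂) + ... + f(xₙ)]

x_0 = 0.2500, f(x_0) = 1.284025, coefficient = 1
x_1 = 0.4500, f(x_1) = 1.568312, coefficient = 4
x_2 = 0.6500, f(x_2) = 1.915541, coefficient = 2
x_3 = 0.8500, f(x_3) = 2.339647, coefficient = 4
x_4 = 1.0500, f(x_4) = 2.857651, coefficient = 2
x_5 = 1.2500, f(x_5) = 3.490343, coefficient = 4
x_6 = 1.4500, f(x_6) = 4.263115, coefficient = 2
x_7 = 1.6500, f(x_7) = 5.206980, coefficient = 4
x_8 = 1.8500, f(x_8) = 6.359820, coefficient = 2
x_9 = 2.0500, f(x_9) = 7.767901, coefficient = 4
x_10 = 2.2500, f(x_10) = 9.487736, coefficient = 1

I ≈ (0.200000/3) × 123.056745 = 8.203783
Exact value: 8.203710
Error: 0.000073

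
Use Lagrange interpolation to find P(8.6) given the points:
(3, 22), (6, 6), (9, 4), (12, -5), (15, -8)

Lagrange interpolation formula:
P(x) = Σ yᵢ × Lᵢ(x)
where Lᵢ(x) = Π_{j≠i} (x - xⱼ)/(xᵢ - xⱼ)

L_0(8.6) = (8.6 - 6)/(3 - 6) × (8.6 - 9)/(3 - 9) × (8.6 - 12)/(3 - 12) × (8.6 - 15)/(3 - 15) = -0.011641
L_1(8.6) = (8.6 - 3)/(6 - 3) × (8.6 - 9)/(6 - 9) × (8.6 - 12)/(6 - 12) × (8.6 - 15)/(6 - 15) = 0.100293
L_2(8.6) = (8.6 - 3)/(9 - 3) × (8.6 - 6)/(9 - 6) × (8.6 - 12)/(9 - 12) × (8.6 - 15)/(9 - 15) = 0.977857
L_3(8.6) = (8.6 - 3)/(12 - 3) × (8.6 - 6)/(12 - 6) × (8.6 - 9)/(12 - 9) × (8.6 - 15)/(12 - 15) = -0.076695
L_4(8.6) = (8.6 - 3)/(15 - 3) × (8.6 - 6)/(15 - 6) × (8.6 - 9)/(15 - 9) × (8.6 - 12)/(15 - 12) = 0.010186

P(8.6) = 22×L_0(8.6) + 6×L_1(8.6) + 4×L_2(8.6) + (-5)×L_3(8.6) + (-8)×L_4(8.6)
P(8.6) = 4.559065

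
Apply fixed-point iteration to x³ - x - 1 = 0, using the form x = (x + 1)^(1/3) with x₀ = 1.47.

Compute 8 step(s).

Equation: x³ - x - 1 = 0
Fixed-point form: x = (x + 1)^(1/3)
x₀ = 1.47

x_1 = g(1.470000) = 1.351758
x_2 = g(1.351758) = 1.329834
x_3 = g(1.329834) = 1.325689
x_4 = g(1.325689) = 1.324902
x_5 = g(1.324902) = 1.324753
x_6 = g(1.324753) = 1.324725
x_7 = g(1.324725) = 1.324719
x_8 = g(1.324719) = 1.324718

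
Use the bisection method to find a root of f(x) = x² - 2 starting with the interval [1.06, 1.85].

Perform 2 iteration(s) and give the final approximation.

f(x) = x² - 2
Initial interval: [1.06, 1.85]

Iteration 1:
  c_1 = (1.060000 + 1.850000)/2 = 1.455000
  f(c_1) = f(1.455000) = 0.117025
  f(a) × f(c) < 0, new interval: [1.060000, 1.455000]
Iteration 2:
  c_2 = (1.060000 + 1.455000)/2 = 1.257500
  f(c_2) = f(1.257500) = -0.418694
  f(a) × f(c) ≥ 0, new interval: [1.257500, 1.455000]

After 2 iteration(s), the approximation is c_2 = 1.257500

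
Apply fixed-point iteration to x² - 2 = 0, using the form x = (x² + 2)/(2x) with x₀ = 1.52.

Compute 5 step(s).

Equation: x² - 2 = 0
Fixed-point form: x = (x² + 2)/(2x)
x₀ = 1.52

x_1 = g(1.520000) = 1.417895
x_2 = g(1.417895) = 1.414218
x_3 = g(1.414218) = 1.414214
x_4 = g(1.414214) = 1.414214
x_5 = g(1.414214) = 1.414214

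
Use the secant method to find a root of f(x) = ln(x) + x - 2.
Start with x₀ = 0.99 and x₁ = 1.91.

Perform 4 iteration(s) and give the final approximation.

f(x) = ln(x) + x - 2
x₀ = 0.99, x₁ = 1.91

Secant formula: x_{n+1} = x_n - f(x_n)(x_n - x_{n-1})/(f(x_n) - f(x_{n-1}))

Iteration 1:
  f(0.990000) = -1.020050
  f(1.910000) = 0.557103
  x_2 = 1.910000 - 0.557103×(1.910000 - 0.990000)/(0.557103 - (-1.020050))
       = 1.585025
Iteration 2:
  f(1.910000) = 0.557103
  f(1.585025) = 0.045626
  x_3 = 1.585025 - 0.045626×(1.585025 - 1.910000)/(0.045626 - 0.557103)
       = 1.556036
Iteration 3:
  f(1.585025) = 0.045626
  f(1.556036) = -0.001822
  x_4 = 1.556036 - (-0.001822)×(1.556036 - 1.585025)/(-0.001822 - 0.045626)
       = 1.557149
Iteration 4:
  f(1.556036) = -0.001822
  f(1.557149) = 0.000006
  x_5 = 1.557149 - 0.000006×(1.557149 - 1.556036)/(0.000006 - (-0.001822))
       = 1.557146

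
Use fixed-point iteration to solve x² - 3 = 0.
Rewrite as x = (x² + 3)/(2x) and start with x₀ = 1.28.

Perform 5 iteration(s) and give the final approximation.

Equation: x² - 3 = 0
Fixed-point form: x = (x² + 3)/(2x)
x₀ = 1.28

x_1 = g(1.280000) = 1.811875
x_2 = g(1.811875) = 1.733809
x_3 = g(1.733809) = 1.732052
x_4 = g(1.732052) = 1.732051
x_5 = g(1.732051) = 1.732051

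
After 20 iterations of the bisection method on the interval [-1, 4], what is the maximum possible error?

Bisection error bound: |error| ≤ (b-a)/2^n
|error| ≤ (4 - (-1))/2^20 = 5/2^20
|error| ≤ 0.0000047684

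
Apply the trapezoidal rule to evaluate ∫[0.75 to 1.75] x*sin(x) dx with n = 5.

f(x) = x*sin(x)
a = 0.75, b = 1.75, n = 5
h = (b - a)/n = 0.200000

Trapezoidal rule: (h/2)[f(x₀) + 2f(x₁) + 2f(x₂) + ... + f(xₙ)]

x_0 = 0.7500, f(x_0) = 0.511229, coefficient = 1
x_1 = 0.9500, f(x_1) = 0.772745, coefficient = 2
x_2 = 1.1500, f(x_2) = 1.049679, coefficient = 2
x_3 = 1.3500, f(x_3) = 1.317227, coefficient = 2
x_4 = 1.5500, f(x_4) = 1.549665, coefficient = 2
x_5 = 1.7500, f(x_5) = 1.721975, coefficient = 1

I ≈ (0.200000/2) × 11.611834 = 1.161183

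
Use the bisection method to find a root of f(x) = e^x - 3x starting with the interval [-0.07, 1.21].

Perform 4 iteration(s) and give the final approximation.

f(x) = e^x - 3x
Initial interval: [-0.07, 1.21]

Iteration 1:
  c_1 = (-0.070000 + 1.210000)/2 = 0.570000
  f(c_1) = f(0.570000) = 0.058267
  f(a) × f(c) ≥ 0, new interval: [0.570000, 1.210000]
Iteration 2:
  c_2 = (0.570000 + 1.210000)/2 = 0.890000
  f(c_2) = f(0.890000) = -0.234870
  f(a) × f(c) < 0, new interval: [0.570000, 0.890000]
Iteration 3:
  c_3 = (0.570000 + 0.890000)/2 = 0.730000
  f(c_3) = f(0.730000) = -0.114919
  f(a) × f(c) < 0, new interval: [0.570000, 0.730000]
Iteration 4:
  c_4 = (0.570000 + 0.730000)/2 = 0.650000
  f(c_4) = f(0.650000) = -0.034459
  f(a) × f(c) < 0, new interval: [0.570000, 0.650000]

After 4 iteration(s), the approximation is c_4 = 0.650000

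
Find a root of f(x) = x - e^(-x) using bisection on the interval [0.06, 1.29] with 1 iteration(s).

f(x) = x - e^(-x)
Initial interval: [0.06, 1.29]

Iteration 1:
  c_1 = (0.060000 + 1.290000)/2 = 0.675000
  f(c_1) = f(0.675000) = 0.165844
  f(a) × f(c) < 0, new interval: [0.060000, 0.675000]

After 1 iteration(s), the approximation is c_1 = 0.675000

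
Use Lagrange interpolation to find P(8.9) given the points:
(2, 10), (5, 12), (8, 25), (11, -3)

Lagrange interpolation formula:
P(x) = Σ yᵢ × Lᵢ(x)
where Lᵢ(x) = Π_{j≠i} (x - xⱼ)/(xᵢ - xⱼ)

L_0(8.9) = (8.9 - 5)/(2 - 5) × (8.9 - 8)/(2 - 8) × (8.9 - 11)/(2 - 11) = 0.045500
L_1(8.9) = (8.9 - 2)/(5 - 2) × (8.9 - 8)/(5 - 8) × (8.9 - 11)/(5 - 11) = -0.241500
L_2(8.9) = (8.9 - 2)/(8 - 2) × (8.9 - 5)/(8 - 5) × (8.9 - 11)/(8 - 11) = 1.046500
L_3(8.9) = (8.9 - 2)/(11 - 2) × (8.9 - 5)/(11 - 5) × (8.9 - 8)/(11 - 8) = 0.149500

P(8.9) = 10×L_0(8.9) + 12×L_1(8.9) + 25×L_2(8.9) + (-3)×L_3(8.9)
P(8.9) = 23.271000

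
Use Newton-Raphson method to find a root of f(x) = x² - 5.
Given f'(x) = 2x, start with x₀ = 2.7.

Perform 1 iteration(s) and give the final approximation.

f(x) = x² - 5
f'(x) = 2x
x₀ = 2.7

Newton-Raphson formula: x_{n+1} = x_n - f(x_n)/f'(x_n)

Iteration 1:
  f(2.700000) = 2.290000
  f'(2.700000) = 5.400000
  x_1 = 2.700000 - 2.290000/5.400000 = 2.275926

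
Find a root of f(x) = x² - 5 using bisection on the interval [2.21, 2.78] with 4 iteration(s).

f(x) = x² - 5
Initial interval: [2.21, 2.78]

Iteration 1:
  c_1 = (2.210000 + 2.780000)/2 = 2.495000
  f(c_1) = f(2.495000) = 1.225025
  f(a) × f(c) < 0, new interval: [2.210000, 2.495000]
Iteration 2:
  c_2 = (2.210000 + 2.495000)/2 = 2.352500
  f(c_2) = f(2.352500) = 0.534256
  f(a) × f(c) < 0, new interval: [2.210000, 2.352500]
Iteration 3:
  c_3 = (2.210000 + 2.352500)/2 = 2.281250
  f(c_3) = f(2.281250) = 0.204102
  f(a) × f(c) < 0, new interval: [2.210000, 2.281250]
Iteration 4:
  c_4 = (2.210000 + 2.281250)/2 = 2.245625
  f(c_4) = f(2.245625) = 0.042832
  f(a) × f(c) < 0, new interval: [2.210000, 2.245625]

After 4 iteration(s), the approximation is c_4 = 2.245625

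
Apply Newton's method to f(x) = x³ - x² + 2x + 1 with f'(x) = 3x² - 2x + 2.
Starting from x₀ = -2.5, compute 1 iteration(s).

f(x) = x³ - x² + 2x + 1
f'(x) = 3x² - 2x + 2
x₀ = -2.5

Newton-Raphson formula: x_{n+1} = x_n - f(x_n)/f'(x_n)

Iteration 1:
  f(-2.500000) = -25.875000
  f'(-2.500000) = 25.750000
  x_1 = -2.500000 - (-25.875000)/25.750000 = -1.495146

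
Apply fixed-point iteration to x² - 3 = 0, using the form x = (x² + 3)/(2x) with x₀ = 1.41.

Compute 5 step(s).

Equation: x² - 3 = 0
Fixed-point form: x = (x² + 3)/(2x)
x₀ = 1.41

x_1 = g(1.410000) = 1.768830
x_2 = g(1.768830) = 1.732433
x_3 = g(1.732433) = 1.732051
x_4 = g(1.732051) = 1.732051
x_5 = g(1.732051) = 1.732051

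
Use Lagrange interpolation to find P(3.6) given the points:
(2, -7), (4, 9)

Lagrange interpolation formula:
P(x) = Σ yᵢ × Lᵢ(x)
where Lᵢ(x) = Π_{j≠i} (x - xⱼ)/(xᵢ - xⱼ)

L_0(3.6) = (3.6 - 4)/(2 - 4) = 0.200000
L_1(3.6) = (3.6 - 2)/(4 - 2) = 0.800000

P(3.6) = (-7)×L_0(3.6) + 9×L_1(3.6)
P(3.6) = 5.800000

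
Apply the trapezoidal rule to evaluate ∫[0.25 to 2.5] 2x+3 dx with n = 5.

f(x) = 2x+3
a = 0.25, b = 2.5, n = 5
h = (b - a)/n = 0.450000

Trapezoidal rule: (h/2)[f(x₀) + 2f(x₁) + 2f(x₂) + ... + f(xₙ)]

x_0 = 0.2500, f(x_0) = 3.500000, coefficient = 1
x_1 = 0.7000, f(x_1) = 4.400000, coefficient = 2
x_2 = 1.1500, f(x_2) = 5.300000, coefficient = 2
x_3 = 1.6000, f(x_3) = 6.200000, coefficient = 2
x_4 = 2.0500, f(x_4) = 7.100000, coefficient = 2
x_5 = 2.5000, f(x_5) = 8.000000, coefficient = 1

I ≈ (0.450000/2) × 57.500000 = 12.937500
Exact value: 12.937500
Error: 0.000000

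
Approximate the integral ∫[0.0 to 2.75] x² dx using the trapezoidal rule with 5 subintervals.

f(x) = x²
a = 0.0, b = 2.75, n = 5
h = (b - a)/n = 0.550000

Trapezoidal rule: (h/2)[f(x₀) + 2f(x₁) + 2f(x₂) + ... + f(xₙ)]

x_0 = 0.0000, f(x_0) = 0.000000, coefficient = 1
x_1 = 0.5500, f(x_1) = 0.302500, coefficient = 2
x_2 = 1.1000, f(x_2) = 1.210000, coefficient = 2
x_3 = 1.6500, f(x_3) = 2.722500, coefficient = 2
x_4 = 2.2000, f(x_4) = 4.840000, coefficient = 2
x_5 = 2.7500, f(x_5) = 7.562500, coefficient = 1

I ≈ (0.550000/2) × 25.712500 = 7.070938
Exact value: 6.932292
Error: 0.138646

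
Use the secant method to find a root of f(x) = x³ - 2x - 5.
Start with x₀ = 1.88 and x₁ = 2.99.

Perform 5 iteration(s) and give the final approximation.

f(x) = x³ - 2x - 5
x₀ = 1.88, x₁ = 2.99

Secant formula: x_{n+1} = x_n - f(x_n)(x_n - x_{n-1})/(f(x_n) - f(x_{n-1}))

Iteration 1:
  f(1.880000) = -2.115328
  f(2.990000) = 15.750899
  x_2 = 2.990000 - 15.750899×(2.990000 - 1.880000)/(15.750899 - (-2.115328))
       = 2.011422
Iteration 2:
  f(2.990000) = 15.750899
  f(2.011422) = -0.884996
  x_3 = 2.011422 - (-0.884996)×(2.011422 - 2.990000)/(-0.884996 - 15.750899)
       = 2.063480
Iteration 3:
  f(2.011422) = -0.884996
  f(2.063480) = -0.340762
  x_4 = 2.063480 - (-0.340762)×(2.063480 - 2.011422)/(-0.340762 - (-0.884996))
       = 2.096076
Iteration 4:
  f(2.063480) = -0.340762
  f(2.096076) = 0.017028
  x_5 = 2.096076 - 0.017028×(2.096076 - 2.063480)/(0.017028 - (-0.340762))
       = 2.094524
Iteration 5:
  f(2.096076) = 0.017028
  f(2.094524) = -0.000301
  x_6 = 2.094524 - (-0.000301)×(2.094524 - 2.096076)/(-0.000301 - 0.017028)
       = 2.094551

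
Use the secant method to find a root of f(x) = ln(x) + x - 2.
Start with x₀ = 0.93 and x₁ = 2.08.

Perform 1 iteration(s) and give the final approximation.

f(x) = ln(x) + x - 2
x₀ = 0.93, x₁ = 2.08

Secant formula: x_{n+1} = x_n - f(x_n)(x_n - x_{n-1})/(f(x_n) - f(x_{n-1}))

Iteration 1:
  f(0.930000) = -1.142571
  f(2.080000) = 0.812368
  x_2 = 2.080000 - 0.812368×(2.080000 - 0.930000)/(0.812368 - (-1.142571))
       = 1.602122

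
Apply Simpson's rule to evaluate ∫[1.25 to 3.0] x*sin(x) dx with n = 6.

f(x) = x*sin(x)
a = 1.25, b = 3.0, n = 6
h = (b - a)/n = 0.291667

Simpson's rule: (h/3)[f(x₀) + 4f(x₁) + 2f(x₂) + ... + f(xₙ)]

x_0 = 1.2500, f(x_0) = 1.186231, coefficient = 1
x_1 = 1.5417, f(x_1) = 1.541013, coefficient = 4
x_2 = 1.8333, f(x_2) = 1.770514, coefficient = 2
x_3 = 2.1250, f(x_3) = 1.806930, coefficient = 4
x_4 = 2.4167, f(x_4) = 1.602443, coefficient = 2
x_5 = 2.7083, f(x_5) = 1.137043, coefficient = 4
x_6 = 3.0000, f(x_6) = 0.423360, coefficient = 1

I ≈ (0.291667/3) × 26.295445 = 2.556502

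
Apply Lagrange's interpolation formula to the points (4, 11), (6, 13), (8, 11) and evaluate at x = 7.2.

Lagrange interpolation formula:
P(x) = Σ yᵢ × Lᵢ(x)
where Lᵢ(x) = Π_{j≠i} (x - xⱼ)/(xᵢ - xⱼ)

L_0(7.2) = (7.2 - 6)/(4 - 6) × (7.2 - 8)/(4 - 8) = -0.120000
L_1(7.2) = (7.2 - 4)/(6 - 4) × (7.2 - 8)/(6 - 8) = 0.640000
L_2(7.2) = (7.2 - 4)/(8 - 4) × (7.2 - 6)/(8 - 6) = 0.480000

P(7.2) = 11×L_0(7.2) + 13×L_1(7.2) + 11×L_2(7.2)
P(7.2) = 12.280000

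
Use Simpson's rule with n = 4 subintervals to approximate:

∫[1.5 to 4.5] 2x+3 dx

f(x) = 2x+3
a = 1.5, b = 4.5, n = 4
h = (b - a)/n = 0.750000

Simpson's rule: (h/3)[f(x₀) + 4f(x₁) + 2f(x₂) + ... + f(xₙ)]

x_0 = 1.5000, f(x_0) = 6.000000, coefficient = 1
x_1 = 2.2500, f(x_1) = 7.500000, coefficient = 4
x_2 = 3.0000, f(x_2) = 9.000000, coefficient = 2
x_3 = 3.7500, f(x_3) = 10.500000, coefficient = 4
x_4 = 4.5000, f(x_4) = 12.000000, coefficient = 1

I ≈ (0.750000/3) × 108.000000 = 27.000000
Exact value: 27.000000
Error: 0.000000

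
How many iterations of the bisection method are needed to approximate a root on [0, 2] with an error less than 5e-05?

We need (b-a)/2^n ≤ 5e-05
(2 - 0)/2^n ≤ 5e-05
2/2^n ≤ 5e-05
2^n ≥ 40000
n ≥ log₂(40000) = 15.29
n ≥ 16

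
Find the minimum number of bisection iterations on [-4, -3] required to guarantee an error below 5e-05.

We need (b-a)/2^n ≤ 5e-05
(-3 - (-4))/2^n ≤ 5e-05
1/2^n ≤ 5e-05
2^n ≥ 20000
n ≥ log₂(20000) = 14.29
n ≥ 15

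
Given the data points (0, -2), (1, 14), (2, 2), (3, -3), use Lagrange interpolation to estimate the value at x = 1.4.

Lagrange interpolation formula:
P(x) = Σ yᵢ × Lᵢ(x)
where Lᵢ(x) = Π_{j≠i} (x - xⱼ)/(xᵢ - xⱼ)

L_0(1.4) = (1.4 - 1)/(0 - 1) × (1.4 - 2)/(0 - 2) × (1.4 - 3)/(0 - 3) = -0.064000
L_1(1.4) = (1.4 - 0)/(1 - 0) × (1.4 - 2)/(1 - 2) × (1.4 - 3)/(1 - 3) = 0.672000
L_2(1.4) = (1.4 - 0)/(2 - 0) × (1.4 - 1)/(2 - 1) × (1.4 - 3)/(2 - 3) = 0.448000
L_3(1.4) = (1.4 - 0)/(3 - 0) × (1.4 - 1)/(3 - 1) × (1.4 - 2)/(3 - 2) = -0.056000

P(1.4) = (-2)×L_0(1.4) + 14×L_1(1.4) + 2×L_2(1.4) + (-3)×L_3(1.4)
P(1.4) = 10.600000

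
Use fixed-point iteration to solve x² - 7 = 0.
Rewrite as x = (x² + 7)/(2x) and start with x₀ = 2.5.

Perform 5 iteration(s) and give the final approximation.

Equation: x² - 7 = 0
Fixed-point form: x = (x² + 7)/(2x)
x₀ = 2.5

x_1 = g(2.500000) = 2.650000
x_2 = g(2.650000) = 2.645755
x_3 = g(2.645755) = 2.645751
x_4 = g(2.645751) = 2.645751
x_5 = g(2.645751) = 2.645751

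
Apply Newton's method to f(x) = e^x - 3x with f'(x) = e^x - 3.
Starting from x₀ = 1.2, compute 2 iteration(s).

f(x) = e^x - 3x
f'(x) = e^x - 3
x₀ = 1.2

Newton-Raphson formula: x_{n+1} = x_n - f(x_n)/f'(x_n)

Iteration 1:
  f(1.200000) = -0.279883
  f'(1.200000) = 0.320117
  x_1 = 1.200000 - (-0.279883)/0.320117 = 2.074315
Iteration 2:
  f(2.074315) = 1.736148
  f'(2.074315) = 4.959094
  x_2 = 2.074315 - 1.736148/4.959094 = 1.724221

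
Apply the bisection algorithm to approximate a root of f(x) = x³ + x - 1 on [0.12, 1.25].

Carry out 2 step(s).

f(x) = x³ + x - 1
Initial interval: [0.12, 1.25]

Iteration 1:
  c_1 = (0.120000 + 1.250000)/2 = 0.685000
  f(c_1) = f(0.685000) = 0.006419
  f(a) × f(c) < 0, new interval: [0.120000, 0.685000]
Iteration 2:
  c_2 = (0.120000 + 0.685000)/2 = 0.402500
  f(c_2) = f(0.402500) = -0.532292
  f(a) × f(c) ≥ 0, new interval: [0.402500, 0.685000]

After 2 iteration(s), the approximation is c_2 = 0.402500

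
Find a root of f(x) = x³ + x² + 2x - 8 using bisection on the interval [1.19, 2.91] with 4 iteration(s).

f(x) = x³ + x² + 2x - 8
Initial interval: [1.19, 2.91]

Iteration 1:
  c_1 = (1.190000 + 2.910000)/2 = 2.050000
  f(c_1) = f(2.050000) = 8.917625
  f(a) × f(c) < 0, new interval: [1.190000, 2.050000]
Iteration 2:
  c_2 = (1.190000 + 2.050000)/2 = 1.620000
  f(c_2) = f(1.620000) = 2.115928
  f(a) × f(c) < 0, new interval: [1.190000, 1.620000]
Iteration 3:
  c_3 = (1.190000 + 1.620000)/2 = 1.405000
  f(c_3) = f(1.405000) = -0.442470
  f(a) × f(c) ≥ 0, new interval: [1.405000, 1.620000]
Iteration 4:
  c_4 = (1.405000 + 1.620000)/2 = 1.512500
  f(c_4) = f(1.512500) = 0.772736
  f(a) × f(c) < 0, new interval: [1.405000, 1.512500]

After 4 iteration(s), the approximation is c_4 = 1.512500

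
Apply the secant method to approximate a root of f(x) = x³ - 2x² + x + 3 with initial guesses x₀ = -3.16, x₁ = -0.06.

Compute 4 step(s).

f(x) = x³ - 2x² + x + 3
x₀ = -3.16, x₁ = -0.06

Secant formula: x_{n+1} = x_n - f(x_n)(x_n - x_{n-1})/(f(x_n) - f(x_{n-1}))

Iteration 1:
  f(-3.160000) = -51.685696
  f(-0.060000) = 2.932584
  x_2 = -0.060000 - 2.932584×(-0.060000 - (-3.160000))/(2.932584 - (-51.685696))
       = -0.226446
Iteration 2:
  f(-0.060000) = 2.932584
  f(-0.226446) = 2.659386
  x_3 = -0.226446 - 2.659386×(-0.226446 - (-0.060000))/(2.659386 - 2.932584)
       = -1.846682
Iteration 3:
  f(-0.226446) = 2.659386
  f(-1.846682) = -11.964775
  x_4 = -1.846682 - (-11.964775)×(-1.846682 - (-0.226446))/(-11.964775 - 2.659386)
       = -0.521084
Iteration 4:
  f(-1.846682) = -11.964775
  f(-0.521084) = 1.794369
  x_5 = -0.521084 - 1.794369×(-0.521084 - (-1.846682))/(1.794369 - (-11.964775))
       = -0.693959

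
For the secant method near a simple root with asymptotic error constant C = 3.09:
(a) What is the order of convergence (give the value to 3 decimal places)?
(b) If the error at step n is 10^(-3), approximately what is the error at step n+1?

(a) Secant method has superlinear convergence with order φ = (1+√5)/2 ≈ 1.618.
    This means |e_{n+1}| ≈ C|e_n|^1.618.

(b) With |e_n| = 10^(-3) and C = 3.09:
    |e_{n+1}| ≈ 3.09 × (10^(-3))^1.618 = 3.09 × 10^(-4.85)

(a) ≈ 1.618 (golden ratio); (b) |e_{n+1}| ≈ 4.324e-05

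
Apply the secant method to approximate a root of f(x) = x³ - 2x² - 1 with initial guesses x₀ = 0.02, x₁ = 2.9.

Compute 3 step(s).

f(x) = x³ - 2x² - 1
x₀ = 0.02, x₁ = 2.9

Secant formula: x_{n+1} = x_n - f(x_n)(x_n - x_{n-1})/(f(x_n) - f(x_{n-1}))

Iteration 1:
  f(0.020000) = -1.000792
  f(2.900000) = 6.569000
  x_2 = 2.900000 - 6.569000×(2.900000 - 0.020000)/(6.569000 - (-1.000792))
       = 0.400761
Iteration 2:
  f(2.900000) = 6.569000
  f(0.400761) = -1.256853
  x_3 = 0.400761 - (-1.256853)×(0.400761 - 2.900000)/(-1.256853 - 6.569000)
       = 0.802145
Iteration 3:
  f(0.400761) = -1.256853
  f(0.802145) = -1.770744
  x_4 = 0.802145 - (-1.770744)×(0.802145 - 0.400761)/(-1.770744 - (-1.256853))
       = -0.580927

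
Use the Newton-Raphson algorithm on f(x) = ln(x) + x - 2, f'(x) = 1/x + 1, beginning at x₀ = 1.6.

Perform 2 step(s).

f(x) = ln(x) + x - 2
f'(x) = 1/x + 1
x₀ = 1.6

Newton-Raphson formula: x_{n+1} = x_n - f(x_n)/f'(x_n)

Iteration 1:
  f(1.600000) = 0.070004
  f'(1.600000) = 1.625000
  x_1 = 1.600000 - 0.070004/1.625000 = 1.556921
Iteration 2:
  f(1.556921) = -0.000369
  f'(1.556921) = 1.642293
  x_2 = 1.556921 - (-0.000369)/1.642293 = 1.557146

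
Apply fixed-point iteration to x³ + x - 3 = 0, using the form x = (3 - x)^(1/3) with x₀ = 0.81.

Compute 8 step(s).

Equation: x³ + x - 3 = 0
Fixed-point form: x = (3 - x)^(1/3)
x₀ = 0.81

x_1 = g(0.810000) = 1.298618
x_2 = g(1.298618) = 1.193807
x_3 = g(1.193807) = 1.217834
x_4 = g(1.217834) = 1.212410
x_5 = g(1.212410) = 1.213638
x_6 = g(1.213638) = 1.213360
x_7 = g(1.213360) = 1.213423
x_8 = g(1.213423) = 1.213409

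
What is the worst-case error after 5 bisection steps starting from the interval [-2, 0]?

Bisection error bound: |error| ≤ (b-a)/2^n
|error| ≤ (0 - (-2))/2^5 = 2/2^5
|error| ≤ 0.0625000000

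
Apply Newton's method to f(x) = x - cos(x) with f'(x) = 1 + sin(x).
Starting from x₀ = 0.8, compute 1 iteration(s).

f(x) = x - cos(x)
f'(x) = 1 + sin(x)
x₀ = 0.8

Newton-Raphson formula: x_{n+1} = x_n - f(x_n)/f'(x_n)

Iteration 1:
  f(0.800000) = 0.103293
  f'(0.800000) = 1.717356
  x_1 = 0.800000 - 0.103293/1.717356 = 0.739853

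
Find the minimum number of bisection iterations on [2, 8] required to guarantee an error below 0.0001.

We need (b-a)/2^n ≤ 0.0001
(8 - 2)/2^n ≤ 0.0001
6/2^n ≤ 0.0001
2^n ≥ 60000
n ≥ log₂(60000) = 15.87
n ≥ 16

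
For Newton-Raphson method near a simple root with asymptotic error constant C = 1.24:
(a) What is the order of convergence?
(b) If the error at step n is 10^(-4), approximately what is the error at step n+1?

(a) Newton-Raphson has quadratic (order 2) convergence near simple roots.
    This means |e_{n+1}| ≈ C|e_n|².

(b) With |e_n| = 10^(-4) and C = 1.24:
    |e_{n+1}| ≈ 1.24 × (10^(-4))² = 1.24 × 10^(-8)

(a) 2 (quadratic); (b) |e_{n+1}| ≈ 1.240e-08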